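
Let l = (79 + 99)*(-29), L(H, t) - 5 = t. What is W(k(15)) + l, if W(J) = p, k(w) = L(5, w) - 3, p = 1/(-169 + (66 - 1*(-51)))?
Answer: -268425/52 ≈ -5162.0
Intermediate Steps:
L(H, t) = 5 + t
p = -1/52 (p = 1/(-169 + (66 + 51)) = 1/(-169 + 117) = 1/(-52) = -1/52 ≈ -0.019231)
k(w) = 2 + w (k(w) = (5 + w) - 3 = 2 + w)
W(J) = -1/52
l = -5162 (l = 178*(-29) = -5162)
W(k(15)) + l = -1/52 - 5162 = -268425/52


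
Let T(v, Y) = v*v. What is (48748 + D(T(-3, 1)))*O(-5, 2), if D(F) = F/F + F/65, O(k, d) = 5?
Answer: 3168694/13 ≈ 2.4375e+5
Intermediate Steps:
T(v, Y) = v²
D(F) = 1 + F/65 (D(F) = 1 + F*(1/65) = 1 + F/65)
(48748 + D(T(-3, 1)))*O(-5, 2) = (48748 + (1 + (1/65)*(-3)²))*5 = (48748 + (1 + (1/65)*9))*5 = (48748 + (1 + 9/65))*5 = (48748 + 74/65)*5 = (3168694/65)*5 = 3168694/13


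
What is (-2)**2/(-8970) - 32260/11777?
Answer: -144709654/52819845 ≈ -2.7397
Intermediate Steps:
(-2)**2/(-8970) - 32260/11777 = 4*(-1/8970) - 32260*1/11777 = -2/4485 - 32260/11777 = -144709654/52819845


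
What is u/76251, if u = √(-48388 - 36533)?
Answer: I*√84921/76251 ≈ 0.0038217*I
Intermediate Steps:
u = I*√84921 (u = √(-84921) = I*√84921 ≈ 291.41*I)
u/76251 = (I*√84921)/76251 = (I*√84921)*(1/76251) = I*√84921/76251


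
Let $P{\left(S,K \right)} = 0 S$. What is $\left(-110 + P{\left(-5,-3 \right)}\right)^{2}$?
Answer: $12100$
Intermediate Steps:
$P{\left(S,K \right)} = 0$
$\left(-110 + P{\left(-5,-3 \right)}\right)^{2} = \left(-110 + 0\right)^{2} = \left(-110\right)^{2} = 12100$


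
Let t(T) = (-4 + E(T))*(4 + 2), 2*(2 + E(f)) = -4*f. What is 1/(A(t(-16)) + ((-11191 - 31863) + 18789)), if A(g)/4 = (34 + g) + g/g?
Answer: -1/23501 ≈ -4.2551e-5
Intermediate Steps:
E(f) = -2 - 2*f (E(f) = -2 + (-4*f)/2 = -2 - 2*f)
t(T) = -36 - 12*T (t(T) = (-4 + (-2 - 2*T))*(4 + 2) = (-6 - 2*T)*6 = -36 - 12*T)
A(g) = 140 + 4*g (A(g) = 4*((34 + g) + g/g) = 4*((34 + g) + 1) = 4*(35 + g) = 140 + 4*g)
1/(A(t(-16)) + ((-11191 - 31863) + 18789)) = 1/((140 + 4*(-36 - 12*(-16))) + ((-11191 - 31863) + 18789)) = 1/((140 + 4*(-36 + 192)) + (-43054 + 18789)) = 1/((140 + 4*156) - 24265) = 1/((140 + 624) - 24265) = 1/(764 - 24265) = 1/(-23501) = -1/23501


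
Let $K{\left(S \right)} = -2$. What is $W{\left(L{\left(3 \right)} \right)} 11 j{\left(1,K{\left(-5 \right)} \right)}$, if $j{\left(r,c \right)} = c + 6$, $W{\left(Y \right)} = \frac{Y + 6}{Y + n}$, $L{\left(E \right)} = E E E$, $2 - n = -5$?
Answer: $\frac{726}{17} \approx 42.706$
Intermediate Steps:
$n = 7$ ($n = 2 - -5 = 2 + 5 = 7$)
$L{\left(E \right)} = E^{3}$ ($L{\left(E \right)} = E^{2} E = E^{3}$)
$W{\left(Y \right)} = \frac{6 + Y}{7 + Y}$ ($W{\left(Y \right)} = \frac{Y + 6}{Y + 7} = \frac{6 + Y}{7 + Y}$)
$j{\left(r,c \right)} = 6 + c$
$W{\left(L{\left(3 \right)} \right)} 11 j{\left(1,K{\left(-5 \right)} \right)} = \frac{6 + 3^{3}}{7 + 3^{3}} \cdot 11 \left(6 - 2\right) = \frac{6 + 27}{7 + 27} \cdot 11 \cdot 4 = \frac{1}{34} \cdot 33 \cdot 44 = \frac{33}{34} \cdot 44 = \frac{726}{17}$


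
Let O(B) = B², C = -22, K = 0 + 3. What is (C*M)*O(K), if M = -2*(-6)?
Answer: -2376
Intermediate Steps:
K = 3
M = 12
(C*M)*O(K) = -22*12*3² = -264*9 = -2376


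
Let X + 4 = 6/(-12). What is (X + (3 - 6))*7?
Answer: -105/2 ≈ -52.500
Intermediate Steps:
X = -9/2 (X = -4 + 6/(-12) = -4 + 6*(-1/12) = -4 - 1/2 = -9/2 ≈ -4.5000)
(X + (3 - 6))*7 = (-9/2 + (3 - 6))*7 = (-9/2 - 3)*7 = -15/2*7 = -105/2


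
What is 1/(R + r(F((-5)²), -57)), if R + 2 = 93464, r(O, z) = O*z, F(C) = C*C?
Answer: 1/57837 ≈ 1.7290e-5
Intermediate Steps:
F(C) = C²
R = 93462 (R = -2 + 93464 = 93462)
1/(R + r(F((-5)²), -57)) = 1/(93462 + ((-5)²)²*(-57)) = 1/(93462 + 25²*(-57)) = 1/(93462 + 625*(-57)) = 1/(93462 - 35625) = 1/57837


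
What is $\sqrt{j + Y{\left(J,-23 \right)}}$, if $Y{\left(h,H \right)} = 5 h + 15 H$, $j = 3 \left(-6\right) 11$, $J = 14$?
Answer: $i \sqrt{473} \approx 21.749 i$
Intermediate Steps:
$j = -198$ ($j = \left(-18\right) 11 = -198$)
$\sqrt{j + Y{\left(J,-23 \right)}} = \sqrt{-198 + \left(5 \cdot 14 + 15 \left(-23\right)\right)} = \sqrt{-198 + \left(70 - 345\right)} = \sqrt{-198 - 275} = \sqrt{-473} = i \sqrt{473}$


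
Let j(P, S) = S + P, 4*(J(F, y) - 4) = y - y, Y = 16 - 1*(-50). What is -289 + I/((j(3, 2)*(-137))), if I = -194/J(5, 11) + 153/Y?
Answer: -2177107/7535 ≈ -288.93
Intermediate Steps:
Y = 66 (Y = 16 + 50 = 66)
J(F, y) = 4 (J(F, y) = 4 + (y - y)/4 = 4 + (¼)*0 = 4 + 0 = 4)
j(P, S) = P + S
I = -508/11 (I = -194/4 + 153/66 = -194*¼ + 153*(1/66) = -97/2 + 51/22 = -508/11 ≈ -46.182)
-289 + I/((j(3, 2)*(-137))) = -289 - 508/11/((3 + 2)*(-137)) = -289 - 508/11/(5*(-137)) = -289 - 508/11/(-685) = -289 - 1/685*(-508/11) = -289 + 508/7535 = -2177107/7535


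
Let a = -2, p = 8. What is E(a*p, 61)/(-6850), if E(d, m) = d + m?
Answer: -9/1370 ≈ -0.0065693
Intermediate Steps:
E(a*p, 61)/(-6850) = (-2*8 + 61)/(-6850) = (-16 + 61)*(-1/6850) = 45*(-1/6850) = -9/1370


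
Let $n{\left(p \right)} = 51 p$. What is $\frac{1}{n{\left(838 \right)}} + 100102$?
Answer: $\frac{4278159277}{42738} \approx 1.001 \cdot 10^{5}$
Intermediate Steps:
$\frac{1}{n{\left(838 \right)}} + 100102 = \frac{1}{51 \cdot 838} + 100102 = \frac{1}{42738} + 100102 = \frac{4278159277}{42738}$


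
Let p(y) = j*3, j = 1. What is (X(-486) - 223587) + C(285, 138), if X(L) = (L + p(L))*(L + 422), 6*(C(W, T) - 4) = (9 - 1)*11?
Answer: -577969/3 ≈ -1.9266e+5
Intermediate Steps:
C(W, T) = 56/3 (C(W, T) = 4 + ((9 - 1)*11)/6 = 4 + (8*11)/6 = 4 + (1/6)*88 = 4 + 44/3 = 56/3)
p(y) = 3 (p(y) = 1*3 = 3)
X(L) = (3 + L)*(422 + L) (X(L) = (L + 3)*(L + 422) = (3 + L)*(422 + L))
(X(-486) - 223587) + C(285, 138) = ((1266 + (-486)**2 + 425*(-486)) - 223587) + 56/3 = ((1266 + 236196 - 206550) - 223587) + 56/3 = (30912 - 223587) + 56/3 = -192675 + 56/3 = -577969/3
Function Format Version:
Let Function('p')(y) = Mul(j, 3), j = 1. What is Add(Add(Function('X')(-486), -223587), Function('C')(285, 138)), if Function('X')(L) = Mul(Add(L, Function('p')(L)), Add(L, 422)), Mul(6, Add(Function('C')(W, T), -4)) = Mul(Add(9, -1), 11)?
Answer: Rational(-577969, 3) ≈ -1.9266e+5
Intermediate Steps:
Function('C')(W, T) = Rational(56, 3) (Function('C')(W, T) = Add(4, Mul(Rational(1, 6), Mul(Add(9, -1), 11))) = Add(4, Mul(Rational(1, 6), Mul(8, 11))) = Add(4, Mul(Rational(1, 6), 88)) = Add(4, Rational(44, 3)) = Rational(56, 3))
Function('p')(y) = 3 (Function('p')(y) = Mul(1, 3) = 3)
Function('X')(L) = Mul(Add(3, L), Add(422, L)) (Function('X')(L) = Mul(Add(L, 3), Add(L, 422)) = Mul(Add(3, L), Add(422, L)))
Add(Add(Function('X')(-486), -223587), Function('C')(285, 138)) = Add(Add(Add(1266, Pow(-486, 2), Mul(425, -486)), -223587), Rational(56, 3)) = Add(Add(Add(1266, 236196, -206550), -223587), Rational(56, 3)) = Add(Add(30912, -223587), Rational(56, 3)) = Add(-192675, Rational(56, 3)) = Rational(-577969, 3)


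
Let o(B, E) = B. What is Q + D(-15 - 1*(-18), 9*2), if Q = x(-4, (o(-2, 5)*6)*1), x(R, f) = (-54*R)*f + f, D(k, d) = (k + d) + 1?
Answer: -2582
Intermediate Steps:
D(k, d) = 1 + d + k (D(k, d) = (d + k) + 1 = 1 + d + k)
x(R, f) = f - 54*R*f (x(R, f) = -54*R*f + f = f - 54*R*f)
Q = -2604 (Q = (-2*6*1)*(1 - 54*(-4)) = (-12*1)*(1 + 216) = -12*217 = -2604)
Q + D(-15 - 1*(-18), 9*2) = -2604 + (1 + 9*2 + (-15 - 1*(-18))) = -2604 + (1 + 18 + (-15 + 18)) = -2604 + (1 + 18 + 3) = -2604 + 22 = -2582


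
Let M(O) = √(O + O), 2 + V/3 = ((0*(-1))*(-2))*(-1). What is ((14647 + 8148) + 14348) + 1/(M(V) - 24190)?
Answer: 10867226721913/292578056 - I*√3/292578056 ≈ 37143.0 - 5.92e-9*I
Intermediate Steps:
V = -6 (V = -6 + 3*(((0*(-1))*(-2))*(-1)) = -6 + 3*((0*(-2))*(-1)) = -6 + 3*(0*(-1)) = -6 + 3*0 = -6 + 0 = -6)
M(O) = √2*√O (M(O) = √(2*O) = √2*√O)
((14647 + 8148) + 14348) + 1/(M(V) - 24190) = ((14647 + 8148) + 14348) + 1/(√2*√(-6) - 24190) = (22795 + 14348) + 1/(√2*(I*√6) - 24190) = 37143 + 1/(2*I*√3 - 24190) = 37143 + 1/(-24190 + 2*I*√3)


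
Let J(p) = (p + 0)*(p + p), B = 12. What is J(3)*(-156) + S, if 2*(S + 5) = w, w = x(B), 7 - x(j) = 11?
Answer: -2815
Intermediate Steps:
x(j) = -4 (x(j) = 7 - 1*11 = 7 - 11 = -4)
w = -4
S = -7 (S = -5 + (½)*(-4) = -5 - 2 = -7)
J(p) = 2*p² (J(p) = p*(2*p) = 2*p²)
J(3)*(-156) + S = (2*3²)*(-156) - 7 = (2*9)*(-156) - 7 = 18*(-156) - 7 = -2808 - 7 = -2815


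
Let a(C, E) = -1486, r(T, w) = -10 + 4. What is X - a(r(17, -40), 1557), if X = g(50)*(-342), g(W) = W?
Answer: -15614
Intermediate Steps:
r(T, w) = -6
X = -17100 (X = 50*(-342) = -17100)
X - a(r(17, -40), 1557) = -17100 - 1*(-1486) = -17100 + 1486 = -15614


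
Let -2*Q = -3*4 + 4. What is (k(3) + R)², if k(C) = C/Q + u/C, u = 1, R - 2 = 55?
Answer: 485809/144 ≈ 3373.7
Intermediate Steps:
Q = 4 (Q = -(-3*4 + 4)/2 = -(-12 + 4)/2 = -½*(-8) = 4)
R = 57 (R = 2 + 55 = 57)
k(C) = 1/C + C/4 (k(C) = C/4 + 1/C = 1/C + C/4)
(k(3) + R)² = ((1/3 + (¼)*3) + 57)² = ((⅓ + ¾) + 57)² = (13/12 + 57)² = (697/12)² = 485809/144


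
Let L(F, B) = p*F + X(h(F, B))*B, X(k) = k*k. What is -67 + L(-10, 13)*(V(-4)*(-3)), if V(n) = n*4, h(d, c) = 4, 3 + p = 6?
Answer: 8477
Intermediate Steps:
p = 3 (p = -3 + 6 = 3)
X(k) = k**2
V(n) = 4*n
L(F, B) = 3*F + 16*B (L(F, B) = 3*F + 4**2*B = 3*F + 16*B)
-67 + L(-10, 13)*(V(-4)*(-3)) = -67 + (3*(-10) + 16*13)*((4*(-4))*(-3)) = -67 + (-30 + 208)*(-16*(-3)) = -67 + 178*48 = -67 + 8544 = 8477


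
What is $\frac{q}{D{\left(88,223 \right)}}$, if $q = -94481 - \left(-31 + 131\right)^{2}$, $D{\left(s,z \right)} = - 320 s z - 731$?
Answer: $\frac{104481}{6280411} \approx 0.016636$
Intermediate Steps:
$D{\left(s,z \right)} = -731 - 320 s z$ ($D{\left(s,z \right)} = - 320 s z - 731 = -731 - 320 s z$)
$q = -104481$ ($q = -94481 - 100^{2} = -94481 - 10000 = -104481$)
$\frac{q}{D{\left(88,223 \right)}} = - \frac{104481}{-731 - 28160 \cdot 223} = - \frac{104481}{-731 - 6279680} = - \frac{104481}{-6280411} = \left(-104481\right) \left(- \frac{1}{6280411}\right) = \frac{104481}{6280411}$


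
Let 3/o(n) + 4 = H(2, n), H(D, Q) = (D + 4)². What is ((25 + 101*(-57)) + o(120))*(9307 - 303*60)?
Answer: 1627494533/32 ≈ 5.0859e+7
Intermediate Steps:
H(D, Q) = (4 + D)²
o(n) = 3/32 (o(n) = 3/(-4 + (4 + 2)²) = 3/(-4 + 6²) = 3/(-4 + 36) = 3/32)
((25 + 101*(-57)) + o(120))*(9307 - 303*60) = ((25 + 101*(-57)) + 3/32)*(9307 - 303*60) = ((25 - 5757) + 3/32)*(9307 - 18180) = (-5732 + 3/32)*(-8873) = -183421/32*(-8873) = 1627494533/32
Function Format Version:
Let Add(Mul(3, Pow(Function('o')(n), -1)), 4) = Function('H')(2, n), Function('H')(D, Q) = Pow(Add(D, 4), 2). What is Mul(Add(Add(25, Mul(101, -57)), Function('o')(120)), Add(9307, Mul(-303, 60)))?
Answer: Rational(1627494533, 32) ≈ 5.0859e+7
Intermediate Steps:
Function('H')(D, Q) = Pow(Add(4, D), 2)
Function('o')(n) = Rational(3, 32) (Function('o')(n) = Mul(3, Pow(Add(-4, Pow(Add(4, 2), 2)), -1)) = Mul(3, Pow(Add(-4, Pow(6, 2)), -1)) = Mul(3, Pow(Add(-4, 36), -1)) = Mul(3, Pow(32, -1)) = Mul(3, Rational(1, 32)) = Rational(3, 32))
Mul(Add(Add(25, Mul(101, -57)), Function('o')(120)), Add(9307, Mul(-303, 60))) = Mul(Add(Add(25, Mul(101, -57)), Rational(3, 32)), Add(9307, Mul(-303, 60))) = Mul(Add(Add(25, -5757), Rational(3, 32)), Add(9307, -18180)) = Mul(Add(-5732, Rational(3, 32)), -8873) = Mul(Rational(-183421, 32), -8873) = Rational(1627494533, 32)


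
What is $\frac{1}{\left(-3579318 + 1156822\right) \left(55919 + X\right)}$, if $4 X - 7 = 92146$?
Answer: $- \frac{1}{191273622296} \approx -5.2281 \cdot 10^{-12}$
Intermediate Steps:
$X = \frac{92153}{4}$ ($X = \frac{7}{4} + \frac{1}{4} \cdot 92146 = \frac{7}{4} + \frac{46073}{2} = \frac{92153}{4} \approx 23038.0$)
$\frac{1}{\left(-3579318 + 1156822\right) \left(55919 + X\right)} = \frac{1}{\left(-3579318 + 1156822\right) \left(55919 + \frac{92153}{4}\right)} = \frac{1}{\left(-2422496\right) \frac{315829}{4}} = \frac{1}{-191273622296} = - \frac{1}{191273622296}$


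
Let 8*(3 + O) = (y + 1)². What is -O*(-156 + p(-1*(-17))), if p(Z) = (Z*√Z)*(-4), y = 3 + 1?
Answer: 39/2 + 17*√17/2 ≈ 54.546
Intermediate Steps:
y = 4
O = ⅛ (O = -3 + (4 + 1)²/8 = -3 + (⅛)*5² = -3 + (⅛)*25 = -3 + 25/8 = ⅛ ≈ 0.12500)
p(Z) = -4*Z^(3/2) (p(Z) = Z^(3/2)*(-4) = -4*Z^(3/2))
-O*(-156 + p(-1*(-17))) = -(-156 - 4*17^(3/2))/8 = -(-156 - 68*√17)/8 = -(-39/2 - 17*√17/2) = 39/2 + 17*√17/2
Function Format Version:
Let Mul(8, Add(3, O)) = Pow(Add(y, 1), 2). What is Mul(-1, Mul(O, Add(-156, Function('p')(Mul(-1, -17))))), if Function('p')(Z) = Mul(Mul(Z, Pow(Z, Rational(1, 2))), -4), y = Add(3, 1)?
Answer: Add(Rational(39, 2), Mul(Rational(17, 2), Pow(17, Rational(1, 2)))) ≈ 54.546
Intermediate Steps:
y = 4
O = Rational(1, 8) (O = Add(-3, Mul(Rational(1, 8), Pow(Add(4, 1), 2))) = Add(-3, Mul(Rational(1, 8), Pow(5, 2))) = Add(-3, Mul(Rational(1, 8), 25)) = Add(-3, Rational(25, 8)) = Rational(1, 8) ≈ 0.12500)
Function('p')(Z) = Mul(-4, Pow(Z, Rational(3, 2))) (Function('p')(Z) = Mul(Pow(Z, Rational(3, 2)), -4) = Mul(-4, Pow(Z, Rational(3, 2))))
Mul(-1, Mul(O, Add(-156, Function('p')(Mul(-1, -17))))) = Mul(-1, Mul(Rational(1, 8), Add(-156, Mul(-4, Pow(Mul(-1, -17), Rational(3, 2)))))) = Mul(-1, Mul(Rational(1, 8), Add(-156, Mul(-4, Pow(17, Rational(3, 2)))))) = Mul(-1, Mul(Rational(1, 8), Add(-156, Mul(-4, Mul(17, Pow(17, Rational(1, 2))))))) = Mul(-1, Mul(Rational(1, 8), Add(-156, Mul(-68, Pow(17, Rational(1, 2)))))) = Mul(-1, Add(Rational(-39, 2), Mul(Rational(-17, 2), Pow(17, Rational(1, 2))))) = Add(Rational(39, 2), Mul(Rational(17, 2), Pow(17, Rational(1, 2))))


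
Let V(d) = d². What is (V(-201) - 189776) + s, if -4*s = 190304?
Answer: -196951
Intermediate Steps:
s = -47576 (s = -¼*190304 = -47576)
(V(-201) - 189776) + s = ((-201)² - 189776) - 47576 = (40401 - 189776) - 47576 = -149375 - 47576 = -196951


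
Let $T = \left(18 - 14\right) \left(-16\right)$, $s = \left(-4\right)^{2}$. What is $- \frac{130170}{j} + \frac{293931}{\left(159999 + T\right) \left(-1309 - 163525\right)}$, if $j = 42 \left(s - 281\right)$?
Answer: $\frac{114387758154409}{9780571268090} \approx 11.695$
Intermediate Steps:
$s = 16$
$j = -11130$ ($j = 42 \left(16 - 281\right) = 42 \left(-265\right) = -11130$)
$T = -64$ ($T = 4 \left(-16\right) = -64$)
$- \frac{130170}{j} + \frac{293931}{\left(159999 + T\right) \left(-1309 - 163525\right)} = - \frac{130170}{-11130} + \frac{293931}{\left(159999 - 64\right) \left(-1309 - 163525\right)} = \left(-130170\right) \left(- \frac{1}{11130}\right) + \frac{293931}{159935 \left(-164834\right)} = \frac{4339}{371} + \frac{293931}{-26362725790} = \frac{4339}{371} + 293931 \left(- \frac{1}{26362725790}\right) = \frac{4339}{371} - \frac{293931}{26362725790} = \frac{114387758154409}{9780571268090}$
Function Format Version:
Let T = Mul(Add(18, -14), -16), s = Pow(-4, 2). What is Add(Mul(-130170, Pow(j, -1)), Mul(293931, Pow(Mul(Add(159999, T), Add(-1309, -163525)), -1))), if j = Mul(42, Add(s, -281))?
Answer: Rational(114387758154409, 9780571268090) ≈ 11.695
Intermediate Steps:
s = 16
j = -11130 (j = Mul(42, Add(16, -281)) = Mul(42, -265) = -11130)
T = -64 (T = Mul(4, -16) = -64)
Add(Mul(-130170, Pow(j, -1)), Mul(293931, Pow(Mul(Add(159999, T), Add(-1309, -163525)), -1))) = Add(Mul(-130170, Pow(-11130, -1)), Mul(293931, Pow(Mul(Add(159999, -64), Add(-1309, -163525)), -1))) = Add(Mul(-130170, Rational(-1, 11130)), Mul(293931, Pow(Mul(159935, -164834), -1))) = Add(Rational(4339, 371), Mul(293931, Pow(-26362725790, -1))) = Add(Rational(4339, 371), Mul(293931, Rational(-1, 26362725790))) = Add(Rational(4339, 371), Rational(-293931, 26362725790)) = Rational(114387758154409, 9780571268090)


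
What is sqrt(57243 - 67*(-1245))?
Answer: sqrt(140658) ≈ 375.04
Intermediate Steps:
sqrt(57243 - 67*(-1245)) = sqrt(57243 + 83415) = sqrt(140658)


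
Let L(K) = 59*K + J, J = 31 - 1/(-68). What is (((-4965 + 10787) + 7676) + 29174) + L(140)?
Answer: 3465485/68 ≈ 50963.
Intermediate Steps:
J = 2109/68 (J = 31 - 1*(-1/68) = 31 + 1/68 = 2109/68 ≈ 31.015)
L(K) = 2109/68 + 59*K (L(K) = 59*K + 2109/68 = 2109/68 + 59*K)
(((-4965 + 10787) + 7676) + 29174) + L(140) = (((-4965 + 10787) + 7676) + 29174) + (2109/68 + 59*140) = ((5822 + 7676) + 29174) + (2109/68 + 8260) = (13498 + 29174) + 563789/68 = 42672 + 563789/68 = 3465485/68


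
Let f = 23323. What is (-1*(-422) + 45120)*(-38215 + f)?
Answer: -678211464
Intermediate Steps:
(-1*(-422) + 45120)*(-38215 + f) = (-1*(-422) + 45120)*(-38215 + 23323) = (422 + 45120)*(-14892) = 45542*(-14892) = -678211464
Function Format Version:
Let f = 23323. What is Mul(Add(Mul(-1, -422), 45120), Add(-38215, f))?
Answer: -678211464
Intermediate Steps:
Mul(Add(Mul(-1, -422), 45120), Add(-38215, f)) = Mul(Add(Mul(-1, -422), 45120), Add(-38215, 23323)) = Mul(Add(422, 45120), -14892) = Mul(45542, -14892) = -678211464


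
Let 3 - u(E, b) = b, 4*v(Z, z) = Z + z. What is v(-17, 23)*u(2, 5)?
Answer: -3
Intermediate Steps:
v(Z, z) = Z/4 + z/4 (v(Z, z) = (Z + z)/4 = Z/4 + z/4)
u(E, b) = 3 - b
v(-17, 23)*u(2, 5) = ((¼)*(-17) + (¼)*23)*(3 - 1*5) = (-17/4 + 23/4)*(3 - 5) = (3/2)*(-2) = -3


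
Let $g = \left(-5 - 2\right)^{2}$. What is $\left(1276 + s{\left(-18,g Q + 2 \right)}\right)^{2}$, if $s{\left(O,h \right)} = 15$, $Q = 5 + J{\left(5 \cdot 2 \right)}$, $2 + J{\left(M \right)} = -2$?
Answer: $1666681$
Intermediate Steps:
$J{\left(M \right)} = -4$ ($J{\left(M \right)} = -2 - 2 = -4$)
$g = 49$ ($g = \left(-7\right)^{2} = 49$)
$Q = 1$ ($Q = 5 - 4 = 1$)
$\left(1276 + s{\left(-18,g Q + 2 \right)}\right)^{2} = \left(1276 + 15\right)^{2} = 1291^{2} = 1666681$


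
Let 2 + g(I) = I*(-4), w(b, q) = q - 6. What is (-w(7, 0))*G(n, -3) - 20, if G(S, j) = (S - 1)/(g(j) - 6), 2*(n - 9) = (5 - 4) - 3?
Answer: -19/2 ≈ -9.5000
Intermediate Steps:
w(b, q) = -6 + q
n = 8 (n = 9 + ((5 - 4) - 3)/2 = 9 + (1 - 3)/2 = 9 + (1/2)*(-2) = 9 - 1 = 8)
g(I) = -2 - 4*I (g(I) = -2 + I*(-4) = -2 - 4*I)
G(S, j) = (-1 + S)/(-8 - 4*j) (G(S, j) = (S - 1)/((-2 - 4*j) - 6) = (-1 + S)/(-8 - 4*j))
(-w(7, 0))*G(n, -3) - 20 = (-(-6 + 0))*((1 - 1*8)/(4*(2 - 3))) - 20 = (-1*(-6))*((1/4)*(1 - 8)/(-1)) - 20 = 6*((1/4)*(-1)*(-7)) - 20 = 6*(7/4) - 20 = 21/2 - 20 = -19/2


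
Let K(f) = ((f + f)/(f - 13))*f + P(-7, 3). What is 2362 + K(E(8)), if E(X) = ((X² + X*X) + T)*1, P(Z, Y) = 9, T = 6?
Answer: 322803/121 ≈ 2667.8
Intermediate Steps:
E(X) = 6 + 2*X² (E(X) = ((X² + X*X) + 6)*1 = ((X² + X²) + 6)*1 = (2*X² + 6)*1 = (6 + 2*X²)*1 = 6 + 2*X²)
K(f) = 9 + 2*f²/(-13 + f) (K(f) = ((f + f)/(f - 13))*f + 9 = ((2*f)/(-13 + f))*f + 9 = (2*f/(-13 + f))*f + 9 = 2*f²/(-13 + f) + 9 = 9 + 2*f²/(-13 + f))
2362 + K(E(8)) = 2362 + (-117 + 2*(6 + 2*8²)² + 9*(6 + 2*8²))/(-13 + (6 + 2*8²)) = 2362 + (-117 + 2*(6 + 2*64)² + 9*(6 + 2*64))/(-13 + (6 + 2*64)) = 2362 + (-117 + 2*(6 + 128)² + 9*(6 + 128))/(-13 + (6 + 128)) = 2362 + (-117 + 2*134² + 9*134)/(-13 + 134) = 2362 + (-117 + 2*17956 + 1206)/121 = 2362 + (-117 + 35912 + 1206)/121 = 2362 + (1/121)*37001 = 2362 + 37001/121 = 322803/121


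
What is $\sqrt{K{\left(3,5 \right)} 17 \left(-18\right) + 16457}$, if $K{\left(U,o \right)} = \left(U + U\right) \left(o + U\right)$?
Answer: $\sqrt{1769} \approx 42.059$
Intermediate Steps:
$K{\left(U,o \right)} = 2 U \left(U + o\right)$
$\sqrt{K{\left(3,5 \right)} 17 \left(-18\right) + 16457} = \sqrt{2 \cdot 3 \left(3 + 5\right) 17 \left(-18\right) + 16457} = \sqrt{2 \cdot 3 \cdot 8 \cdot 17 \left(-18\right) + 16457} = \sqrt{48 \cdot 17 \left(-18\right) + 16457} = \sqrt{816 \left(-18\right) + 16457} = \sqrt{-14688 + 16457} = \sqrt{1769}$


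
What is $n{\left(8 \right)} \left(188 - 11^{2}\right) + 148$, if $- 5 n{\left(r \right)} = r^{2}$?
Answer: $- \frac{3548}{5} \approx -709.6$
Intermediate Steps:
$n{\left(r \right)} = - \frac{r^{2}}{5}$
$n{\left(8 \right)} \left(188 - 11^{2}\right) + 148 = - \frac{8^{2}}{5} \left(188 - 11^{2}\right) + 148 = \left(- \frac{1}{5}\right) 64 \left(188 - 121\right) + 148 = - \frac{64 \left(188 - 121\right)}{5} + 148 = \left(- \frac{64}{5}\right) 67 + 148 = - \frac{4288}{5} + 148 = - \frac{3548}{5}$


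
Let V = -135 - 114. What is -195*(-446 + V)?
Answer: 135525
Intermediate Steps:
V = -249
-195*(-446 + V) = -195*(-446 - 249) = -195*(-695) = 135525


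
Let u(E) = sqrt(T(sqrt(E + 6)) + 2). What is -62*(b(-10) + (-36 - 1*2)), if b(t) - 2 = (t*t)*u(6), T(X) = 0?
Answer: 2232 - 6200*sqrt(2) ≈ -6536.1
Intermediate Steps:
u(E) = sqrt(2) (u(E) = sqrt(0 + 2) = sqrt(2))
b(t) = 2 + sqrt(2)*t**2 (b(t) = 2 + (t*t)*sqrt(2) = 2 + t**2*sqrt(2) = 2 + sqrt(2)*t**2)
-62*(b(-10) + (-36 - 1*2)) = -62*((2 + sqrt(2)*(-10)**2) + (-36 - 1*2)) = -62*((2 + sqrt(2)*100) + (-36 - 2)) = -62*((2 + 100*sqrt(2)) - 38) = -62*(-36 + 100*sqrt(2)) = 2232 - 6200*sqrt(2)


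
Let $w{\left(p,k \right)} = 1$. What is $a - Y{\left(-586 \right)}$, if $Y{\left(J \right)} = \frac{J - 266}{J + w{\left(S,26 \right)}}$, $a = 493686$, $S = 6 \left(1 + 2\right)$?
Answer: $\frac{96268486}{195} \approx 4.9368 \cdot 10^{5}$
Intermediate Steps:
$S = 18$ ($S = 6 \cdot 3 = 18$)
$Y{\left(J \right)} = \frac{-266 + J}{1 + J}$ ($Y{\left(J \right)} = \frac{J - 266}{J + 1} = \frac{-266 + J}{1 + J}$)
$a - Y{\left(-586 \right)} = 493686 - \frac{-266 - 586}{1 - 586} = 493686 - \frac{1}{-585} \left(-852\right) = 493686 - \left(- \frac{1}{585}\right) \left(-852\right) = 493686 - \frac{284}{195} = \frac{96268486}{195}$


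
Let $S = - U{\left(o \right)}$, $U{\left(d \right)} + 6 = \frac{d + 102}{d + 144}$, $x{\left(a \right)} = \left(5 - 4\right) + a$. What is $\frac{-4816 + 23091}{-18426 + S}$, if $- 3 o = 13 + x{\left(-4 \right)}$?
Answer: $- \frac{3856025}{3886768} \approx -0.99209$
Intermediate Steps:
$x{\left(a \right)} = 1 + a$
$o = - \frac{10}{3}$ ($o = - \frac{13 + \left(1 - 4\right)}{3} = - \frac{13 - 3}{3} = \left(- \frac{1}{3}\right) 10 = - \frac{10}{3} \approx -3.3333$)
$U{\left(d \right)} = -6 + \frac{102 + d}{144 + d}$ ($U{\left(d \right)} = -6 + \frac{d + 102}{d + 144} = -6 + \frac{102 + d}{144 + d}$)
$S = \frac{1118}{211}$ ($S = - \frac{-762 - - \frac{50}{3}}{144 - \frac{10}{3}} = - \frac{-762 + \frac{50}{3}}{\frac{422}{3}} = - \frac{3 \left(-2236\right)}{422 \cdot 3} = \left(-1\right) \left(- \frac{1118}{211}\right) = \frac{1118}{211} \approx 5.2986$)
$\frac{-4816 + 23091}{-18426 + S} = \frac{-4816 + 23091}{-18426 + \frac{1118}{211}} = \frac{18275}{- \frac{3886768}{211}} = 18275 \left(- \frac{211}{3886768}\right) = - \frac{3856025}{3886768}$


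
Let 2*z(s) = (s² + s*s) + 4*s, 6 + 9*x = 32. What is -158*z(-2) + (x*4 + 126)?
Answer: 1238/9 ≈ 137.56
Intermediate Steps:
x = 26/9 (x = -⅔ + (⅑)*32 = -⅔ + 32/9 = 26/9 ≈ 2.8889)
z(s) = s² + 2*s (z(s) = ((s² + s*s) + 4*s)/2 = ((s² + s²) + 4*s)/2 = (2*s² + 4*s)/2 = s² + 2*s)
-158*z(-2) + (x*4 + 126) = -(-316)*(2 - 2) + ((26/9)*4 + 126) = -(-316)*0 + (104/9 + 126) = -158*0 + 1238/9 = 0 + 1238/9 = 1238/9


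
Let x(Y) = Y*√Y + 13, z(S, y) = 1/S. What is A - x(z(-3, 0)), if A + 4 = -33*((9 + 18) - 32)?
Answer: 148 + I*√3/9 ≈ 148.0 + 0.19245*I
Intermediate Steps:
x(Y) = 13 + Y^(3/2) (x(Y) = Y^(3/2) + 13 = 13 + Y^(3/2))
A = 161 (A = -4 - 33*((9 + 18) - 32) = -4 - 33*(27 - 32) = -4 - 33*(-5) = -4 + 165 = 161)
A - x(z(-3, 0)) = 161 - (13 + (1/(-3))^(3/2)) = 161 - (13 + (-⅓)^(3/2)) = 161 - (13 - I*√3/9) = 161 + (-13 + I*√3/9) = 148 + I*√3/9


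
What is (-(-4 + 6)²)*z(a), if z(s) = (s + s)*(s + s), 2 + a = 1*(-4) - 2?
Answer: -1024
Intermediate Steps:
a = -8 (a = -2 + (1*(-4) - 2) = -2 + (-4 - 2) = -2 - 6 = -8)
z(s) = 4*s² (z(s) = (2*s)*(2*s) = 4*s²)
(-(-4 + 6)²)*z(a) = (-(-4 + 6)²)*(4*(-8)²) = (-1*2²)*(4*64) = -1*4*256 = -4*256 = -1024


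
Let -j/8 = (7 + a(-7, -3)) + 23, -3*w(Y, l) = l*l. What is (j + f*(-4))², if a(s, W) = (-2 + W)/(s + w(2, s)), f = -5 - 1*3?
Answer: 2155024/49 ≈ 43980.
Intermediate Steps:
f = -8 (f = -5 - 3 = -8)
w(Y, l) = -l²/3 (w(Y, l) = -l*l/3 = -l²/3)
a(s, W) = (-2 + W)/(s - s²/3)
j = -1692/7 (j = -8*((7 + 3*(2 - 1*(-3))/(-7*(-3 - 7))) + 23) = -8*((7 + 3*(-⅐)*(2 + 3)/(-10)) + 23) = -8*((7 + 3*(-⅐)*(-⅒)*5) + 23) = -8*((7 + 3/14) + 23) = -8*(101/14 + 23) = -8*423/14 = -1692/7 ≈ -241.71)
(j + f*(-4))² = (-1692/7 - 8*(-4))² = (-1692/7 + 32)² = (-1468/7)² = 2155024/49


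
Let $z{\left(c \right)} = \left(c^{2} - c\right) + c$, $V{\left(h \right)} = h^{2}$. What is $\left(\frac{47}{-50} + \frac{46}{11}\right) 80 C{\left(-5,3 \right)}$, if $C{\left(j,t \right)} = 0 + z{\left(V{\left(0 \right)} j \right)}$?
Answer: $0$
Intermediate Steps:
$z{\left(c \right)} = c^{2}$
$C{\left(j,t \right)} = 0$ ($C{\left(j,t \right)} = 0 + \left(0^{2} j\right)^{2} = 0 + \left(0 j\right)^{2} = 0 + 0^{2} = 0 + 0 = 0$)
$\left(\frac{47}{-50} + \frac{46}{11}\right) 80 C{\left(-5,3 \right)} = \left(\frac{47}{-50} + \frac{46}{11}\right) 80 \cdot 0 = \left(47 \left(- \frac{1}{50}\right) + 46 \cdot \frac{1}{11}\right) 80 \cdot 0 = \left(- \frac{47}{50} + \frac{46}{11}\right) 80 \cdot 0 = \frac{1783}{550} \cdot 80 \cdot 0 = \frac{14264}{55} \cdot 0 = 0$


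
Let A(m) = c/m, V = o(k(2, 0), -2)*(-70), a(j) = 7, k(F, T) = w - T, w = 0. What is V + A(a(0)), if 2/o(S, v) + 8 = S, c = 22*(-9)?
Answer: -151/14 ≈ -10.786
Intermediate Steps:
c = -198
k(F, T) = -T (k(F, T) = 0 - T = -T)
o(S, v) = 2/(-8 + S)
V = 35/2 (V = (2/(-8 - 1*0))*(-70) = (2/(-8 + 0))*(-70) = (2/(-8))*(-70) = (2*(-1/8))*(-70) = -1/4*(-70) = 35/2 ≈ 17.500)
A(m) = -198/m
V + A(a(0)) = 35/2 - 198/7 = -151/14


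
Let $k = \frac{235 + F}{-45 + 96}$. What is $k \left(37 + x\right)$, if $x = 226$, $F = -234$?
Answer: $\frac{263}{51} \approx 5.1569$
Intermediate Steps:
$k = \frac{1}{51}$ ($k = \frac{235 - 234}{-45 + 96} = 1 \cdot \frac{1}{51} = \frac{1}{51} \approx 0.019608$)
$k \left(37 + x\right) = \frac{37 + 226}{51} = \frac{1}{51} \cdot 263 = \frac{263}{51}$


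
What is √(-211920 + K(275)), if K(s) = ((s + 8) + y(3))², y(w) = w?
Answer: 2*I*√32531 ≈ 360.73*I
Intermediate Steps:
K(s) = (11 + s)² (K(s) = ((s + 8) + 3)² = ((8 + s) + 3)² = (11 + s)²)
√(-211920 + K(275)) = √(-211920 + (11 + 275)²) = √(-211920 + 286²) = √(-211920 + 81796) = √(-130124) = 2*I*√32531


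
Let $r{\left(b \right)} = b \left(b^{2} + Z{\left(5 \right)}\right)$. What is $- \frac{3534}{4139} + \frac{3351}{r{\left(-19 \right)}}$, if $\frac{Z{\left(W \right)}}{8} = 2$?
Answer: $- \frac{39183831}{29647657} \approx -1.3216$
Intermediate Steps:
$Z{\left(W \right)} = 16$ ($Z{\left(W \right)} = 8 \cdot 2 = 16$)
$r{\left(b \right)} = b \left(16 + b^{2}\right)$ ($r{\left(b \right)} = b \left(b^{2} + 16\right) = b \left(16 + b^{2}\right)$)
$- \frac{3534}{4139} + \frac{3351}{r{\left(-19 \right)}} = - \frac{3534}{4139} + \frac{3351}{\left(-19\right) \left(16 + \left(-19\right)^{2}\right)} = \left(-3534\right) \frac{1}{4139} + \frac{3351}{\left(-19\right) \left(16 + 361\right)} = - \frac{3534}{4139} + \frac{3351}{\left(-19\right) 377} = - \frac{3534}{4139} + \frac{3351}{-7163} = - \frac{3534}{4139} + 3351 \left(- \frac{1}{7163}\right) = - \frac{3534}{4139} - \frac{3351}{7163} = - \frac{39183831}{29647657}$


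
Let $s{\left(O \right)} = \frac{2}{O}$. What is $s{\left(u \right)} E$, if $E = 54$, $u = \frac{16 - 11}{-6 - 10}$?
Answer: $- \frac{1728}{5} \approx -345.6$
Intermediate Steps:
$u = - \frac{5}{16}$ ($u = \frac{5}{-16} = 5 \left(- \frac{1}{16}\right) = - \frac{5}{16} \approx -0.3125$)
$s{\left(u \right)} E = \frac{2}{- \frac{5}{16}} \cdot 54 = 2 \left(- \frac{16}{5}\right) 54 = \left(- \frac{32}{5}\right) 54 = - \frac{1728}{5}$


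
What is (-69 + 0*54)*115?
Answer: -7935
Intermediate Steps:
(-69 + 0*54)*115 = (-69 + 0)*115 = -69*115 = -7935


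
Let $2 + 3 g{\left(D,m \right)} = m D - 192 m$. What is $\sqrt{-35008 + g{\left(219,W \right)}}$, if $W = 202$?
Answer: $\frac{2 i \sqrt{74679}}{3} \approx 182.18 i$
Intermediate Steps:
$g{\left(D,m \right)} = - \frac{2}{3} - 64 m + \frac{D m}{3}$ ($g{\left(D,m \right)} = - \frac{2}{3} + \frac{m D - 192 m}{3} = - \frac{2}{3} + \frac{D m - 192 m}{3} = - \frac{2}{3} + \frac{- 192 m + D m}{3} = - \frac{2}{3} + \left(- 64 m + \frac{D m}{3}\right) = - \frac{2}{3} - 64 m + \frac{D m}{3}$)
$\sqrt{-35008 + g{\left(219,W \right)}} = \sqrt{-35008 - \left(\frac{38786}{3} - 14746\right)} = \sqrt{-35008 - - \frac{5452}{3}} = \sqrt{-35008 + \frac{5452}{3}} = \sqrt{- \frac{99572}{3}} = \frac{2 i \sqrt{74679}}{3}$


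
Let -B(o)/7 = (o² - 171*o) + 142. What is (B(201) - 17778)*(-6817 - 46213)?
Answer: 3233875460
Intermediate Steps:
B(o) = -994 - 7*o² + 1197*o (B(o) = -7*((o² - 171*o) + 142) = -7*(142 + o² - 171*o) = -994 - 7*o² + 1197*o)
(B(201) - 17778)*(-6817 - 46213) = ((-994 - 7*201² + 1197*201) - 17778)*(-6817 - 46213) = ((-994 - 7*40401 + 240597) - 17778)*(-53030) = ((-994 - 282807 + 240597) - 17778)*(-53030) = (-43204 - 17778)*(-53030) = -60982*(-53030) = 3233875460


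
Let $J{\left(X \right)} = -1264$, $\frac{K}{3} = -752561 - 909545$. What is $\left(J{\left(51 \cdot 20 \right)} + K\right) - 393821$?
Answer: $-5381403$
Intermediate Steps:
$K = -4986318$ ($K = 3 \left(-752561 - 909545\right) = 3 \left(-1662106\right) = -4986318$)
$\left(J{\left(51 \cdot 20 \right)} + K\right) - 393821 = \left(-1264 - 4986318\right) - 393821 = -4987582 - 393821 = -5381403$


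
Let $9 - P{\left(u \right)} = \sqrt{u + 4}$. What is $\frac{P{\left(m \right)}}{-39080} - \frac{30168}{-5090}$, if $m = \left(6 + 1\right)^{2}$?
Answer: $\frac{117891963}{19891720} + \frac{\sqrt{53}}{39080} \approx 5.9269$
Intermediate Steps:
$m = 49$ ($m = 7^{2} = 49$)
$P{\left(u \right)} = 9 - \sqrt{4 + u}$ ($P{\left(u \right)} = 9 - \sqrt{u + 4} = 9 - \sqrt{4 + u}$)
$\frac{P{\left(m \right)}}{-39080} - \frac{30168}{-5090} = \frac{9 - \sqrt{4 + 49}}{-39080} - \frac{30168}{-5090} = \left(9 - \sqrt{53}\right) \left(- \frac{1}{39080}\right) - - \frac{15084}{2545} = \left(- \frac{9}{39080} + \frac{\sqrt{53}}{39080}\right) + \frac{15084}{2545} = \frac{117891963}{19891720} + \frac{\sqrt{53}}{39080}$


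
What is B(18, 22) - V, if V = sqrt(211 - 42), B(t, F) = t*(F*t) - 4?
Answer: 7111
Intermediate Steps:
B(t, F) = -4 + F*t**2 (B(t, F) = F*t**2 - 4 = -4 + F*t**2)
V = 13 (V = sqrt(169) = 13)
B(18, 22) - V = (-4 + 22*18**2) - 1*13 = (-4 + 22*324) - 13 = (-4 + 7128) - 13 = 7124 - 13 = 7111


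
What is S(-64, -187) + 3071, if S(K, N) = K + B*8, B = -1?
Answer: 2999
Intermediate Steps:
S(K, N) = -8 + K (S(K, N) = K - 1*8 = K - 8 = -8 + K)
S(-64, -187) + 3071 = (-8 - 64) + 3071 = -72 + 3071 = 2999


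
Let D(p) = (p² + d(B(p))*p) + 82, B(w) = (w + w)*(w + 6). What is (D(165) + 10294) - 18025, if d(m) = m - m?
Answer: 19576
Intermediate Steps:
B(w) = 2*w*(6 + w) (B(w) = (2*w)*(6 + w) = 2*w*(6 + w))
d(m) = 0
D(p) = 82 + p² (D(p) = (p² + 0*p) + 82 = (p² + 0) + 82 = p² + 82 = 82 + p²)
(D(165) + 10294) - 18025 = ((82 + 165²) + 10294) - 18025 = ((82 + 27225) + 10294) - 18025 = (27307 + 10294) - 18025 = 37601 - 18025 = 19576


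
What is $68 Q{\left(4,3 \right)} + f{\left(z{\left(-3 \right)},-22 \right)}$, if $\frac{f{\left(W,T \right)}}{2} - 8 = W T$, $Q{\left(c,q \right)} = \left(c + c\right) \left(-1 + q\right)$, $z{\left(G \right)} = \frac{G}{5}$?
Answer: $\frac{5652}{5} \approx 1130.4$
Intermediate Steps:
$z{\left(G \right)} = \frac{G}{5}$ ($z{\left(G \right)} = G \frac{1}{5} = \frac{G}{5}$)
$Q{\left(c,q \right)} = 2 c \left(-1 + q\right)$
$f{\left(W,T \right)} = 16 + 2 T W$ ($f{\left(W,T \right)} = 16 + 2 W T = 16 + 2 T W$)
$68 Q{\left(4,3 \right)} + f{\left(z{\left(-3 \right)},-22 \right)} = 68 \cdot 2 \cdot 4 \left(-1 + 3\right) + \left(16 + 2 \left(-22\right) \frac{1}{5} \left(-3\right)\right) = 68 \cdot 2 \cdot 4 \cdot 2 + \left(16 + 2 \left(-22\right) \left(- \frac{3}{5}\right)\right) = 68 \cdot 16 + \left(16 + \frac{132}{5}\right) = 1088 + \frac{212}{5} = \frac{5652}{5}$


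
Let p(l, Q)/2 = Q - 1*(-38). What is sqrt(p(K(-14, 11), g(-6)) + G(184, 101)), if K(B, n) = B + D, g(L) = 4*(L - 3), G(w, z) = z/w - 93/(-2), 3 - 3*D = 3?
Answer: sqrt(432078)/92 ≈ 7.1449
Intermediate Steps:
D = 0 (D = 1 - 1/3*3 = 1 - 1 = 0)
G(w, z) = 93/2 + z/w (G(w, z) = z/w - 93*(-1/2) = z/w + 93/2 = 93/2 + z/w)
g(L) = -12 + 4*L (g(L) = 4*(-3 + L) = -12 + 4*L)
K(B, n) = B (K(B, n) = B + 0 = B)
p(l, Q) = 76 + 2*Q (p(l, Q) = 2*(Q - 1*(-38)) = 2*(Q + 38) = 2*(38 + Q) = 76 + 2*Q)
sqrt(p(K(-14, 11), g(-6)) + G(184, 101)) = sqrt((76 + 2*(-12 + 4*(-6))) + (93/2 + 101/184)) = sqrt((76 + 2*(-12 - 24)) + (93/2 + 101*(1/184))) = sqrt((76 + 2*(-36)) + (93/2 + 101/184)) = sqrt((76 - 72) + 8657/184) = sqrt(4 + 8657/184) = sqrt(9393/184) = sqrt(432078)/92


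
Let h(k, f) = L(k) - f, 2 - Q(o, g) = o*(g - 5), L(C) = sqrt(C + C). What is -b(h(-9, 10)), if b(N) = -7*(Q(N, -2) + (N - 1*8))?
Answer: -602 + 168*I*sqrt(2) ≈ -602.0 + 237.59*I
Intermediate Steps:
L(C) = sqrt(2)*sqrt(C) (L(C) = sqrt(2*C) = sqrt(2)*sqrt(C))
Q(o, g) = 2 - o*(-5 + g) (Q(o, g) = 2 - o*(g - 5) = 2 - o*(-5 + g))
h(k, f) = -f + sqrt(2)*sqrt(k) (h(k, f) = sqrt(2)*sqrt(k) - f = -f + sqrt(2)*sqrt(k))
b(N) = 42 - 56*N (b(N) = -7*((2 + 5*N - 1*(-2)*N) + (N - 1*8)) = -7*((2 + 5*N + 2*N) + (N - 8)) = -7*((2 + 7*N) + (-8 + N)) = -7*(-6 + 8*N) = 42 - 56*N)
-b(h(-9, 10)) = -(42 - 56*(-1*10 + sqrt(2)*sqrt(-9))) = -(42 - 56*(-10 + sqrt(2)*(3*I))) = -(42 - 56*(-10 + 3*I*sqrt(2))) = -(42 + (560 - 168*I*sqrt(2))) = -(602 - 168*I*sqrt(2)) = -602 + 168*I*sqrt(2)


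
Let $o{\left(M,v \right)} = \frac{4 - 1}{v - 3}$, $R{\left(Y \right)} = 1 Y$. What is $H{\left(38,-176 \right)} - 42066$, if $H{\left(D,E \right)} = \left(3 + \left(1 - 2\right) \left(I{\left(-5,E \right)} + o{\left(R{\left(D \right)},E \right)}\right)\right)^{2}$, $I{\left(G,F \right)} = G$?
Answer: $- \frac{1345777481}{32041} \approx -42002.0$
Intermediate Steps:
$R{\left(Y \right)} = Y$
$o{\left(M,v \right)} = \frac{3}{-3 + v}$
$H{\left(D,E \right)} = \left(8 - \frac{3}{-3 + E}\right)^{2}$ ($H{\left(D,E \right)} = \left(3 + \left(1 - 2\right) \left(-5 + \frac{3}{-3 + E}\right)\right)^{2} = \left(3 - \left(-5 + \frac{3}{-3 + E}\right)\right)^{2} = \left(3 + \left(5 - \frac{3}{-3 + E}\right)\right)^{2} = \left(8 - \frac{3}{-3 + E}\right)^{2}$)
$H{\left(38,-176 \right)} - 42066 = \frac{\left(-27 + 8 \left(-176\right)\right)^{2}}{\left(-3 - 176\right)^{2}} - 42066 = \frac{\left(-27 - 1408\right)^{2}}{32041} - 42066 = \left(-1435\right)^{2} \cdot \frac{1}{32041} - 42066 = 2059225 \cdot \frac{1}{32041} - 42066 = \frac{2059225}{32041} - 42066 = - \frac{1345777481}{32041}$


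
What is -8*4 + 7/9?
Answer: -281/9 ≈ -31.222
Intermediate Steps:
-8*4 + 7/9 = -32 + 7*(⅑) = -32 + 7/9 = -281/9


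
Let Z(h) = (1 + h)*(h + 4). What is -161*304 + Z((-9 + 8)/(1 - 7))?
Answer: -1761809/36 ≈ -48939.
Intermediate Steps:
Z(h) = (1 + h)*(4 + h)
-161*304 + Z((-9 + 8)/(1 - 7)) = -161*304 + (4 + ((-9 + 8)/(1 - 7))² + 5*((-9 + 8)/(1 - 7))) = -48944 + (4 + (-1/(-6))² + 5*(-1/(-6))) = -48944 + (4 + (-1*(-⅙))² + 5*(-1*(-⅙))) = -48944 + (4 + (⅙)² + 5*(⅙)) = -48944 + (4 + 1/36 + ⅚) = -48944 + 175/36 = -1761809/36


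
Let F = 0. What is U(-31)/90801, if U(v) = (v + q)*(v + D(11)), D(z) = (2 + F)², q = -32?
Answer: 21/1121 ≈ 0.018733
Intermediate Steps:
D(z) = 4 (D(z) = (2 + 0)² = 2² = 4)
U(v) = (-32 + v)*(4 + v) (U(v) = (v - 32)*(v + 4) = (-32 + v)*(4 + v))
U(-31)/90801 = (-128 + (-31)² - 28*(-31))/90801 = (-128 + 961 + 868)*(1/90801) = 1701*(1/90801) = 21/1121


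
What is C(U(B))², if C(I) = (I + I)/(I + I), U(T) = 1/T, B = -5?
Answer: 1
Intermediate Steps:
C(I) = 1 (C(I) = (2*I)/((2*I)) = (2*I)*(1/(2*I)) = 1)
C(U(B))² = 1² = 1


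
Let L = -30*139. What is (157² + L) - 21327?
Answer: -848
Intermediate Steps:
L = -4170
(157² + L) - 21327 = (157² - 4170) - 21327 = (24649 - 4170) - 21327 = 20479 - 21327 = -848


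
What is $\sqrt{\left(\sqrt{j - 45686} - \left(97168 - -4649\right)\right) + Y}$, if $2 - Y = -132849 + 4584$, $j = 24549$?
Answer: $\sqrt{26450 + i \sqrt{21137}} \approx 162.64 + 0.447 i$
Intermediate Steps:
$Y = 128267$ ($Y = 2 - \left(-132849 + 4584\right) = 2 - -128265 = 2 + 128265 = 128267$)
$\sqrt{\left(\sqrt{j - 45686} - \left(97168 - -4649\right)\right) + Y} = \sqrt{\left(\sqrt{24549 - 45686} - \left(97168 - -4649\right)\right) + 128267} = \sqrt{\left(\sqrt{-21137} - \left(97168 + 4649\right)\right) + 128267} = \sqrt{\left(i \sqrt{21137} - 101817\right) + 128267} = \sqrt{\left(-101817 + i \sqrt{21137}\right) + 128267} = \sqrt{26450 + i \sqrt{21137}}$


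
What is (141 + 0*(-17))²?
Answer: 19881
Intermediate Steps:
(141 + 0*(-17))² = (141 + 0)² = 141² = 19881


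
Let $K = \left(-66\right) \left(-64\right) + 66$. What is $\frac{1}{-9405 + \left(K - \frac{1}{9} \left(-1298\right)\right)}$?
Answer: $- \frac{9}{44737} \approx -0.00020118$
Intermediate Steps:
$K = 4290$ ($K = 4224 + 66 = 4290$)
$\frac{1}{-9405 + \left(K - \frac{1}{9} \left(-1298\right)\right)} = \frac{1}{-9405 + \left(4290 - \frac{1}{9} \left(-1298\right)\right)} = \frac{1}{-9405 + \left(4290 - - \frac{1298}{9}\right)} = \frac{1}{-9405 + \left(4290 + \frac{1298}{9}\right)} = \frac{1}{-9405 + \frac{39908}{9}} = \frac{1}{- \frac{44737}{9}} = - \frac{9}{44737}$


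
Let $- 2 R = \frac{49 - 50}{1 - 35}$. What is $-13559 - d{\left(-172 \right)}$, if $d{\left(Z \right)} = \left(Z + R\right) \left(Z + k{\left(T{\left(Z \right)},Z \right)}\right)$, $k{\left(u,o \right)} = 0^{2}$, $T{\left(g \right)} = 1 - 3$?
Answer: $- \frac{733474}{17} \approx -43146.0$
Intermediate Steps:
$T{\left(g \right)} = -2$
$k{\left(u,o \right)} = 0$
$R = - \frac{1}{68}$ ($R = - \frac{\left(49 - 50\right) \frac{1}{1 - 35}}{2} = - \frac{\left(-1\right) \frac{1}{-34}}{2} = - \frac{\left(-1\right) \left(- \frac{1}{34}\right)}{2} = \left(- \frac{1}{2}\right) \frac{1}{34} = - \frac{1}{68} \approx -0.014706$)
$d{\left(Z \right)} = Z \left(- \frac{1}{68} + Z\right)$ ($d{\left(Z \right)} = \left(Z - \frac{1}{68}\right) \left(Z + 0\right) = \left(- \frac{1}{68} + Z\right) Z = Z \left(- \frac{1}{68} + Z\right)$)
$-13559 - d{\left(-172 \right)} = -13559 - - 172 \left(- \frac{1}{68} - 172\right) = -13559 - \left(-172\right) \left(- \frac{11697}{68}\right) = -13559 - \frac{502971}{17} = - \frac{733474}{17}$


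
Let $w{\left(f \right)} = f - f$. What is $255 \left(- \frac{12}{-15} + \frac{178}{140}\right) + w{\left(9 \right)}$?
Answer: $\frac{7395}{14} \approx 528.21$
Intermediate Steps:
$w{\left(f \right)} = 0$
$255 \left(- \frac{12}{-15} + \frac{178}{140}\right) + w{\left(9 \right)} = 255 \left(- \frac{12}{-15} + \frac{178}{140}\right) + 0 = 255 \left(\left(-12\right) \left(- \frac{1}{15}\right) + 178 \cdot \frac{1}{140}\right) + 0 = 255 \left(\frac{4}{5} + \frac{89}{70}\right) + 0 = 255 \cdot \frac{29}{14} + 0 = \frac{7395}{14} + 0 = \frac{7395}{14}$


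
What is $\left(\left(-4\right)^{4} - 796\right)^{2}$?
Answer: $291600$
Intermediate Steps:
$\left(\left(-4\right)^{4} - 796\right)^{2} = \left(256 - 796\right)^{2} = \left(-540\right)^{2} = 291600$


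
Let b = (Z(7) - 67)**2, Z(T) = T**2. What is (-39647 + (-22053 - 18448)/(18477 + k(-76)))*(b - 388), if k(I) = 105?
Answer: 23576353760/9291 ≈ 2.5375e+6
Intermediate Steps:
b = 324 (b = (7**2 - 67)**2 = (49 - 67)**2 = (-18)**2 = 324)
(-39647 + (-22053 - 18448)/(18477 + k(-76)))*(b - 388) = (-39647 + (-22053 - 18448)/(18477 + 105))*(324 - 388) = (-39647 - 40501/18582)*(-64) = -736761055/18582*(-64) = 23576353760/9291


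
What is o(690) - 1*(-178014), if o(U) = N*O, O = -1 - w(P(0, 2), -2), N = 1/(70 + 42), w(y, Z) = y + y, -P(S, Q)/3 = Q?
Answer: 19937579/112 ≈ 1.7801e+5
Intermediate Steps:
P(S, Q) = -3*Q
w(y, Z) = 2*y
N = 1/112 ≈ 0.0089286
O = 11 (O = -1 - 2*(-3*2) = -1 - 2*(-6) = -1 - 1*(-12) = -1 + 12 = 11)
o(U) = 11/112 (o(U) = (1/112)*11 = 11/112)
o(690) - 1*(-178014) = 11/112 - 1*(-178014) = 11/112 + 178014 = 19937579/112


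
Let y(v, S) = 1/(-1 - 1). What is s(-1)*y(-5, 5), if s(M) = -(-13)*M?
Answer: 13/2 ≈ 6.5000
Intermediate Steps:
y(v, S) = -1/2 (y(v, S) = 1/(-2) = -1/2)
s(M) = 13*M
s(-1)*y(-5, 5) = (13*(-1))*(-1/2) = -13*(-1/2) = 13/2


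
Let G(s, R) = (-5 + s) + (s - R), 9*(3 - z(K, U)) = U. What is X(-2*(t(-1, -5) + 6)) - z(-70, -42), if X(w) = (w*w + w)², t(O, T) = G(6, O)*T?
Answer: 66044569/3 ≈ 2.2015e+7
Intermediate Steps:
z(K, U) = 3 - U/9
G(s, R) = -5 - R + 2*s
t(O, T) = T*(7 - O) (t(O, T) = (-5 - O + 2*6)*T = (-5 - O + 12)*T = (7 - O)*T = T*(7 - O))
X(w) = (w + w²)² (X(w) = (w² + w)² = (w + w²)²)
X(-2*(t(-1, -5) + 6)) - z(-70, -42) = (-2*(-5*(7 - 1*(-1)) + 6))²*(1 - 2*(-5*(7 - 1*(-1)) + 6))² - (3 - ⅑*(-42)) = (-2*(-5*(7 + 1) + 6))²*(1 - 2*(-5*(7 + 1) + 6))² - (3 + 14/3) = (-2*(-5*8 + 6))²*(1 - 2*(-5*8 + 6))² - 1*23/3 = (-2*(-40 + 6))²*(1 - 2*(-40 + 6))² - 23/3 = (-2*(-34))²*(1 - 2*(-34))² - 23/3 = 68²*(1 + 68)² - 23/3 = 4624*69² - 23/3 = 4624*4761 - 23/3 = 22014864 - 23/3 = 66044569/3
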